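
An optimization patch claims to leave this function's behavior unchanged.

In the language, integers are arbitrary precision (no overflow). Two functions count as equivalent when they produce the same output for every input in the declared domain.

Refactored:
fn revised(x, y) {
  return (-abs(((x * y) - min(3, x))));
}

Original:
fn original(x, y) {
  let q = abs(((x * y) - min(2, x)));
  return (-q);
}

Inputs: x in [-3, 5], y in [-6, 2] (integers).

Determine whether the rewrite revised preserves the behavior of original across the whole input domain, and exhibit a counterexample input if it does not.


Input x=3, y=-6: -20 from original versus -21 from revised.
verdict: not equivalent; witness: x=3, y=-6


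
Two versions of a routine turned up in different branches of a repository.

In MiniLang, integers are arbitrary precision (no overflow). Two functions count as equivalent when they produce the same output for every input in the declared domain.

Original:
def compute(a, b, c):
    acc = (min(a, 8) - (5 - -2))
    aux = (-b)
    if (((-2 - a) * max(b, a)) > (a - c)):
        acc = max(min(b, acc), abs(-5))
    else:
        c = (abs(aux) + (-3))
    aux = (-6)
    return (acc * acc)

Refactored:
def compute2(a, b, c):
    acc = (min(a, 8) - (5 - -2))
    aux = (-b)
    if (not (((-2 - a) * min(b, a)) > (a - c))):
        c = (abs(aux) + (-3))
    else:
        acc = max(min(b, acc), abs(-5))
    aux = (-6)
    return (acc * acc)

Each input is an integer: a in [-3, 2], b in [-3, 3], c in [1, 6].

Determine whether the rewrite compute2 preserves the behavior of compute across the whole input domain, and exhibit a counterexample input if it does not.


The rewrite breaks on a=-1, b=2, c=1, where the results are 64 and 25.
compute: acc := -8 | aux := -2 | (((-2 - a) * max(b, a)) > (a - c)): false | c := -1 | aux := -6 | result 64
compute2: acc := -8 | aux := -2 | (not (((-2 - a) * min(b, a)) > (a - c))): false | acc := 5 | aux := -6 | result 25
verdict: not equivalent; witness: a=-1, b=2, c=1


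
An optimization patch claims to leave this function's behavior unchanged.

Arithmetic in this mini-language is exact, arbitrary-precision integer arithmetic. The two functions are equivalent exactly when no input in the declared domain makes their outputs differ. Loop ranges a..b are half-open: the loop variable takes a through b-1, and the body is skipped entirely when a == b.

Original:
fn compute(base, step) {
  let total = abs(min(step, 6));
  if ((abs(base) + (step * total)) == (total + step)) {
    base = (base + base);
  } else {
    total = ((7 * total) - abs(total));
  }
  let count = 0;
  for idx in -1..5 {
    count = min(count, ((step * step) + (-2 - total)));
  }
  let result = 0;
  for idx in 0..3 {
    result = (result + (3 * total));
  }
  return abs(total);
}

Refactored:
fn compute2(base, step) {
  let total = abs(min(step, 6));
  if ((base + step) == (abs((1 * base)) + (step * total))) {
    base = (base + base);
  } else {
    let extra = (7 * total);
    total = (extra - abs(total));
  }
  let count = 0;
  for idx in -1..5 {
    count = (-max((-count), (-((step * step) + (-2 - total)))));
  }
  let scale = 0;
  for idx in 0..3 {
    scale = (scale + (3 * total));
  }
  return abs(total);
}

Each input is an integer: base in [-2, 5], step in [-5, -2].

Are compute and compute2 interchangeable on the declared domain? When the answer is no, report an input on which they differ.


The rewrite breaks on base=-1, step=-2, where the results are 12 and 2.
compute: total := 2 | ((abs(base) + (step * total)) == (total + step)): false | total := 12 | count := 0 | iter idx=-1: | count := -10 | iter idx=0: | count := -10 | iter idx=1: | count := -10 | iter idx=2: | count := -10 | iter idx=3: | count := -10 | iter idx=4: | count := -10 | result := 0 | iter idx=0: | result := 36 | iter idx=1: | result := 72 | iter idx=2: | result := 108 | result 12
compute2: total := 2 | ((base + step) == (abs((1 * base)) + (step * total))): true | base := -2 | count := 0 | iter idx=-1: | count := 0 | iter idx=0: | count := 0 | iter idx=1: | count := 0 | iter idx=2: | count := 0 | iter idx=3: | count := 0 | iter idx=4: | count := 0 | scale := 0 | iter idx=0: | scale := 6 | iter idx=1: | scale := 12 | iter idx=2: | scale := 18 | result 2
verdict: not equivalent; witness: base=-1, step=-2


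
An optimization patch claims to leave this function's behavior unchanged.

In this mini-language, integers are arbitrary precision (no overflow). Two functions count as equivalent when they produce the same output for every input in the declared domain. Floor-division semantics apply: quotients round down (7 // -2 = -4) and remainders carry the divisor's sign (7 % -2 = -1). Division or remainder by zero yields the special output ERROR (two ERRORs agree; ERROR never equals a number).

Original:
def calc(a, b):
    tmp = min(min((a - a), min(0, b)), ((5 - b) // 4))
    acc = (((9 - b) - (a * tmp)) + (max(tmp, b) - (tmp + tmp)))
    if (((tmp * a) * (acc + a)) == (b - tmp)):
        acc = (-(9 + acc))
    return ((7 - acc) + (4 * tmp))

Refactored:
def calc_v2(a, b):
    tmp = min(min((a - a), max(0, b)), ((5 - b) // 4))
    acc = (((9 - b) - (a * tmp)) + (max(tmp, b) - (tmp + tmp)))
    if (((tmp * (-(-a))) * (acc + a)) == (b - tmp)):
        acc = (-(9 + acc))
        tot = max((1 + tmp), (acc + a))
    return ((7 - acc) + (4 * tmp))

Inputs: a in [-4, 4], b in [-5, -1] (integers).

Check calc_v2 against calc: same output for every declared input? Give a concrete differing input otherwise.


Try a=-4, b=-5.
calc: tmp=-5, then acc=-1, then (((tmp * a) * (acc + a)) == (b - tmp)) is false, then returns -12
calc_v2: tmp=0, then acc=14, then (((tmp * (-(-a))) * (acc + a)) == (b - tmp)) is false, then returns -7
-12 != -7, so the rewrite changes behavior.
verdict: not equivalent; witness: a=-4, b=-5


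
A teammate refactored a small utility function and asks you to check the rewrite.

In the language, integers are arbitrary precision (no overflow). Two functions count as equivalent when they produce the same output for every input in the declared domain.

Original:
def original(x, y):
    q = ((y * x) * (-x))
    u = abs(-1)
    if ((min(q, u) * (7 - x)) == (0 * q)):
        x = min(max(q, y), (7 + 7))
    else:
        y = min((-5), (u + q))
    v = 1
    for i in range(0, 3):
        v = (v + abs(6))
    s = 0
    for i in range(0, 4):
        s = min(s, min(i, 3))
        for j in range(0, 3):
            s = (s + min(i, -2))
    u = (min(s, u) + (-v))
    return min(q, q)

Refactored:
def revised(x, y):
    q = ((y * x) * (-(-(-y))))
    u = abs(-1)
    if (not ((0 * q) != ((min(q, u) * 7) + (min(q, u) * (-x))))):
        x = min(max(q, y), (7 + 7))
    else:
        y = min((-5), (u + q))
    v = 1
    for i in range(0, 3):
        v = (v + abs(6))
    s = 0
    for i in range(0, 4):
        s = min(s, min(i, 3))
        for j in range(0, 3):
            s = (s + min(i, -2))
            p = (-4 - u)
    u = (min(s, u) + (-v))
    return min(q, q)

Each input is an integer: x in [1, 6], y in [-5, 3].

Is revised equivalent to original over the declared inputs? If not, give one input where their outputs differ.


Run the pair on x=1, y=-5.
original: q = 5; u = 1; ((min(q, u) * (7 - x)) == (0 * q)) -> false; y = -5; v = 1; [i=0]; v = 7; [i=1]; v = 13; [i=2]; v = 19; s = 0; [i=0]; s = 0; [j=0]; s = -2; [j=1]; s = -4; [j=2]; s = -6; [i=1]; s = -6; [j=0]; s = -8; [j=1]; s = -10; [j=2]; s = -12; [i=2]; s = -12; [j=0]; s = -14; [j=1]; s = -16; [j=2]; s = -18; [i=3]; s = -18; [j=0]; s = -20; [j=1]; s = -22; [j=2]; s = -24; u = -43; return 5
revised: q = -25; u = 1; (not ((0 * q) != ((min(q, u) * 7) + (min(q, u) * (-x))))) -> false; y = -24; v = 1; [i=0]; v = 7; [i=1]; v = 13; [i=2]; v = 19; s = 0; [i=0]; s = 0; [j=0]; s = -2; p = -5; [j=1]; s = -4; p = -5; [j=2]; s = -6; p = -5; [i=1]; s = -6; [j=0]; s = -8; p = -5; [j=1]; s = -10; p = -5; [j=2]; s = -12; p = -5; [i=2]; s = -12; [j=0]; s = -14; p = -5; [j=1]; s = -16; p = -5; [j=2]; s = -18; p = -5; [i=3]; s = -18; [j=0]; s = -20; p = -5; [j=1]; s = -22; p = -5; [j=2]; s = -24; p = -5; u = -43; return -25
5 vs -25 — the two versions disagree here.
verdict: not equivalent; witness: x=1, y=-5


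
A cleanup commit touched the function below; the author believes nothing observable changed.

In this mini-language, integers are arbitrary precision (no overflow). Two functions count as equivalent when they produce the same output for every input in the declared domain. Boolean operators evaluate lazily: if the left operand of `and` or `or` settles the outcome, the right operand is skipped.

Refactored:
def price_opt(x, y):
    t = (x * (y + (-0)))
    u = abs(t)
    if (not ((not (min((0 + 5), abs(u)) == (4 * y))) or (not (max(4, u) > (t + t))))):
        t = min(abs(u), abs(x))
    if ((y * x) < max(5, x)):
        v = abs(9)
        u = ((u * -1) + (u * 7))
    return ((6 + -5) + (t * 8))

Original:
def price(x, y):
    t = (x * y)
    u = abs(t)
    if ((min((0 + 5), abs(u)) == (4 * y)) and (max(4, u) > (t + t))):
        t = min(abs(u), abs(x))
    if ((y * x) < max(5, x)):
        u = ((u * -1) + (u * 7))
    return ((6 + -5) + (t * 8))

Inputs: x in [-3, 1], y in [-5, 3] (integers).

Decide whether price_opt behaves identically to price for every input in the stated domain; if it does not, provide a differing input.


The edit looks behavioral (`8` became `9`), but over these ranges it never changes the outcome.
Spot check at x=-2, y=1 — price: t = -2; u = 2; ((min((0 + 5), abs(u)) == (4 * y)) and (max(4, u) > (t + t))) -> false; ((y * x) < max(5, x)) -> true; u = 12; return -15. price_opt: t = -2; u = 2; (not ((not (min((0 + 5), abs(u)) == (4 * y))) or (not (max(4, u) > (t + t))))) -> false; ((y * x) < max(5, x)) -> true; v = 9; u = 12; return -15. Both give -15.
Across all 45 domain points the two functions coincide.
verdict: equivalent


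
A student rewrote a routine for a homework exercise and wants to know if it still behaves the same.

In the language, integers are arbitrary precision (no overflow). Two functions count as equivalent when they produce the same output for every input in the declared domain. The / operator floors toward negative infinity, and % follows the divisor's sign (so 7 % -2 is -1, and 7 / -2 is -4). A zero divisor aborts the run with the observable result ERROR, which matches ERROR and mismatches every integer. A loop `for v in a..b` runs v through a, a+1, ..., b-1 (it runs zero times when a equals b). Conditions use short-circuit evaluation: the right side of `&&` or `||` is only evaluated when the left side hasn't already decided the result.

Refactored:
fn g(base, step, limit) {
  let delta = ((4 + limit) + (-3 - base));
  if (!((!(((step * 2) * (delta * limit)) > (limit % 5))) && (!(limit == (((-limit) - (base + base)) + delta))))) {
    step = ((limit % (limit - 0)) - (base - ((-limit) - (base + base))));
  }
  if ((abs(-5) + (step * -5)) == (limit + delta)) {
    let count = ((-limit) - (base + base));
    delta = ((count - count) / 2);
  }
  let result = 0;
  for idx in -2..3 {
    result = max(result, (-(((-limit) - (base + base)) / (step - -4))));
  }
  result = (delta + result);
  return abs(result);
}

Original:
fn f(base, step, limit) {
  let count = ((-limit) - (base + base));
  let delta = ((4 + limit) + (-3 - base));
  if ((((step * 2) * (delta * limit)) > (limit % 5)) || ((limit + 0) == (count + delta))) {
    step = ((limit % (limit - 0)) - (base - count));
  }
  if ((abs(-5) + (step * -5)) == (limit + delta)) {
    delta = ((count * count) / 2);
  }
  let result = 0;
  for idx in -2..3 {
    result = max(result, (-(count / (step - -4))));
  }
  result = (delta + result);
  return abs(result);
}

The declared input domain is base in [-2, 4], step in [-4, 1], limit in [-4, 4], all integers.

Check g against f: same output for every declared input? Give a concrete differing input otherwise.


Consider the input base=-2, step=0, limit=1.
f: count = 3; delta = 4; ((((step * 2) * (delta * limit)) > (limit % 5)) || ((limit + 0) == (count + delta))) -> false; ((abs(-5) + (step * -5)) == (limit + delta)) -> true; delta = 4; result = 0; [idx=-2]; result = 0; [idx=-1]; result = 0; [idx=0]; result = 0; [idx=1]; result = 0; [idx=2]; result = 0; result = 4; return 4
g: delta = 4; (!((!(((step * 2) * (delta * limit)) > (limit % 5))) && (!(limit == (((-limit) - (base + base)) + delta))))) -> false; ((abs(-5) + (step * -5)) == (limit + delta)) -> true; count = 3; delta = 0; result = 0; [idx=-2]; result = 0; [idx=-1]; result = 0; [idx=0]; result = 0; [idx=1]; result = 0; [idx=2]; result = 0; result = 0; return 0
4 against 0: the behavior changed.
verdict: not equivalent; witness: base=-2, step=0, limit=1


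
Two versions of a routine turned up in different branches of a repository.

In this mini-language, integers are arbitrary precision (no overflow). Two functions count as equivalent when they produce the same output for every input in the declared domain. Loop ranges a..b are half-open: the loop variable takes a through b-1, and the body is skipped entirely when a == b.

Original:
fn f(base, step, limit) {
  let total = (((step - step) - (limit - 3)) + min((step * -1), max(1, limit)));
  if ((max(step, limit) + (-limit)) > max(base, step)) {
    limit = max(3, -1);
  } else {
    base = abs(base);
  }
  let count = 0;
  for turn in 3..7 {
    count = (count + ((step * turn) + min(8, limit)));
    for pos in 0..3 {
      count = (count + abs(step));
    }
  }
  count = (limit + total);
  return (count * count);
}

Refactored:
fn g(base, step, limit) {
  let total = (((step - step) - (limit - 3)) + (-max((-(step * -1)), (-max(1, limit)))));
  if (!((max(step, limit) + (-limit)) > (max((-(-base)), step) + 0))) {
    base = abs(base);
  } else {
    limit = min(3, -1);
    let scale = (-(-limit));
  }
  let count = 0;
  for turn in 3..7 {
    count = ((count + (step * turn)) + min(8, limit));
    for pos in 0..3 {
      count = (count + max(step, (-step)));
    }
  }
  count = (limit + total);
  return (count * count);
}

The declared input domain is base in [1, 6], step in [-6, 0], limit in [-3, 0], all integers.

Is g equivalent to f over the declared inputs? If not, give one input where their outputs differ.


These are not equivalent — on base=1, step=-1, limit=-3 the outputs split (100 vs 36).
f: total = 7; ((max(step, limit) + (-limit)) > max(base, step)) -> true; limit = 3; count = 0; [turn=3]; count = 0; [pos=0]; count = 1; [pos=1]; count = 2; [pos=2]; count = 3; [turn=4]; count = 2; [pos=0]; count = 3; [pos=1]; count = 4; [pos=2]; count = 5; [turn=5]; count = 3; [pos=0]; count = 4; [pos=1]; count = 5; [pos=2]; count = 6; [turn=6]; count = 3; [pos=0]; count = 4; [pos=1]; count = 5; [pos=2]; count = 6; count = 10; return 100
g: total = 7; (!((max(step, limit) + (-limit)) > (max((-(-base)), step) + 0))) -> false; limit = -1; scale = -1; count = 0; [turn=3]; count = -4; [pos=0]; count = -3; [pos=1]; count = -2; [pos=2]; count = -1; [turn=4]; count = -6; [pos=0]; count = -5; [pos=1]; count = -4; [pos=2]; count = -3; [turn=5]; count = -9; [pos=0]; count = -8; [pos=1]; count = -7; [pos=2]; count = -6; [turn=6]; count = -13; [pos=0]; count = -12; [pos=1]; count = -11; [pos=2]; count = -10; count = 6; return 36
verdict: not equivalent; witness: base=1, step=-1, limit=-3


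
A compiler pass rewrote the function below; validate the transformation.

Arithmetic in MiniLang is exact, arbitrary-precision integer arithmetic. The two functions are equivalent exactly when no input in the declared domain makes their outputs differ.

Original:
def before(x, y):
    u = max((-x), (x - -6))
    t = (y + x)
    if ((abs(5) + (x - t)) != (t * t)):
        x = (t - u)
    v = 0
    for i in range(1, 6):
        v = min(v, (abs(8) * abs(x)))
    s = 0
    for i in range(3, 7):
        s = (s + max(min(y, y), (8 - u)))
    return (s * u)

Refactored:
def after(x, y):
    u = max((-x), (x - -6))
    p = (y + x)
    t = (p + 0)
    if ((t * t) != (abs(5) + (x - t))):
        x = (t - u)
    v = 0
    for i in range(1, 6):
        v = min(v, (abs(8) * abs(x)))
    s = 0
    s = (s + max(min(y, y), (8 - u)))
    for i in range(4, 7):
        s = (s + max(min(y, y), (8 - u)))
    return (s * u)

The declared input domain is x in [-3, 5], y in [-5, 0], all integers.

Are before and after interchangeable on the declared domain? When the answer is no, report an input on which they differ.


Side by side, the visible changes include: arithmetic usage differs, and loop structure differs, and constant usage differs, and local variable names differ, and statement counts differ, and min/max/abs usage differs.
Tracing x=3, y=-5: before: u := 9 | t := -2 | ((abs(5) + (x - t)) != (t * t)): true | x := -11 | v := 0 | iter i=1: | v := 0 | iter i=2: | v := 0 | iter i=3: | v := 0 | iter i=4: | v := 0 | iter i=5: | v := 0 | s := 0 | iter i=3: | s := -1 | iter i=4: | s := -2 | iter i=5: | s := -3 | iter i=6: | s := -4 | result -36 | after: u := 9 | p := -2 | t := -2 | ((t * t) != (abs(5) + (x - t))): true | x := -11 | v := 0 | iter i=1: | v := 0 | iter i=2: | v := 0 | iter i=3: | v := 0 | iter i=4: | v := 0 | iter i=5: | v := 0 | s := 0 | s := -1 | iter i=4: | s := -2 | iter i=5: | s := -3 | iter i=6: | s := -4 | result -36 — matching result -36.
An exhaustive pass over the 54 declared inputs shows identical outputs.
verdict: equivalent


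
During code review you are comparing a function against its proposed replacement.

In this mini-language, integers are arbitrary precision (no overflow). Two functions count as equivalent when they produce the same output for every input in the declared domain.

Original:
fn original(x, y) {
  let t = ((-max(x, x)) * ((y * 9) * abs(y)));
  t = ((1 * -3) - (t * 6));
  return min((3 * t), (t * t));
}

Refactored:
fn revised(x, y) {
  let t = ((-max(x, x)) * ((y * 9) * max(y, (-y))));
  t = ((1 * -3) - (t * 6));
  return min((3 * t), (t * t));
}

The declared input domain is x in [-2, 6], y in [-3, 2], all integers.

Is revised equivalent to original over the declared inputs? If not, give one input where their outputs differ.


This is a faithful refactor — min/max/abs usage differs, but the computed results match everywhere.
Spot check at x=-1, y=-3 — original: t = -81; t = 483; return 1449. revised: t = -81; t = 483; return 1449. Both give 1449.
An exhaustive pass over the 54 declared inputs shows identical outputs.
verdict: equivalent


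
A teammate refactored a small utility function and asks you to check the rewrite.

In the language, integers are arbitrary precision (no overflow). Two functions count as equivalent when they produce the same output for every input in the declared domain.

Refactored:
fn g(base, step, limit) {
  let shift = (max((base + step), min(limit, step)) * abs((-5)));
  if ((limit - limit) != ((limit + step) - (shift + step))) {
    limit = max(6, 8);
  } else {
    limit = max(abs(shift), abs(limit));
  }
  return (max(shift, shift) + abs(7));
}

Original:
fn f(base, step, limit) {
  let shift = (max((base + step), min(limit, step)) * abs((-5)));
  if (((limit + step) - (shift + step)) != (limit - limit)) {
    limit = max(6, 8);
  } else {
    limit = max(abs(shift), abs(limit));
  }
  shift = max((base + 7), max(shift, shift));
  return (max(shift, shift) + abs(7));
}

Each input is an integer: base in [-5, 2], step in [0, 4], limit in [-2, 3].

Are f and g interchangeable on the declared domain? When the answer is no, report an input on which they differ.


These are not equivalent — on base=-5, step=0, limit=-2 the outputs split (9 vs -3).
f: shift := -10 | (((limit + step) - (shift + step)) != (limit - limit)): true | limit := 8 | shift := 2 | result 9
g: shift := -10 | ((limit - limit) != ((limit + step) - (shift + step))): true | limit := 8 | result -3
verdict: not equivalent; witness: base=-5, step=0, limit=-2


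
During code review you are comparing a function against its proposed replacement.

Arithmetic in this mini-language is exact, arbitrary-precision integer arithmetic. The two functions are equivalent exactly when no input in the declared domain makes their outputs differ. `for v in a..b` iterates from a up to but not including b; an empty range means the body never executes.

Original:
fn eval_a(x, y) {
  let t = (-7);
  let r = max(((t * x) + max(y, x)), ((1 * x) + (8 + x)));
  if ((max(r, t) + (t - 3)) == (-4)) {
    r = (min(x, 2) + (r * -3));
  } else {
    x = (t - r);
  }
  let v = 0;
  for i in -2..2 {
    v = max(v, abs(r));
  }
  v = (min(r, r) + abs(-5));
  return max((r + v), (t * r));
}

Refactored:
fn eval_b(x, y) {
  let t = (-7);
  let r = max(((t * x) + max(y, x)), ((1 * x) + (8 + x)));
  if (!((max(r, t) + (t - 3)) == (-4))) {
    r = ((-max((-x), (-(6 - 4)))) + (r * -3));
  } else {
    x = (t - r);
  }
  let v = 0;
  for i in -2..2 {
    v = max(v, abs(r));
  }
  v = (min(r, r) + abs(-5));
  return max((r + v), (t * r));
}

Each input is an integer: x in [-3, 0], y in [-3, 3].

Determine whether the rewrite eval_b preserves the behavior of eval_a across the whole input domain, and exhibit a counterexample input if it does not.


There is a counterexample at x=-3, y=-3: 41 on one side, 399 on the other.
eval_a: t = -7; r = 18; ((max(r, t) + (t - 3)) == (-4)) -> false; x = -25; v = 0; [i=-2]; v = 18; [i=-1]; v = 18; [i=0]; v = 18; [i=1]; v = 18; v = 23; return 41
eval_b: t = -7; r = 18; (!((max(r, t) + (t - 3)) == (-4))) -> true; r = -57; v = 0; [i=-2]; v = 57; [i=-1]; v = 57; [i=0]; v = 57; [i=1]; v = 57; v = -52; return 399
verdict: not equivalent; witness: x=-3, y=-3


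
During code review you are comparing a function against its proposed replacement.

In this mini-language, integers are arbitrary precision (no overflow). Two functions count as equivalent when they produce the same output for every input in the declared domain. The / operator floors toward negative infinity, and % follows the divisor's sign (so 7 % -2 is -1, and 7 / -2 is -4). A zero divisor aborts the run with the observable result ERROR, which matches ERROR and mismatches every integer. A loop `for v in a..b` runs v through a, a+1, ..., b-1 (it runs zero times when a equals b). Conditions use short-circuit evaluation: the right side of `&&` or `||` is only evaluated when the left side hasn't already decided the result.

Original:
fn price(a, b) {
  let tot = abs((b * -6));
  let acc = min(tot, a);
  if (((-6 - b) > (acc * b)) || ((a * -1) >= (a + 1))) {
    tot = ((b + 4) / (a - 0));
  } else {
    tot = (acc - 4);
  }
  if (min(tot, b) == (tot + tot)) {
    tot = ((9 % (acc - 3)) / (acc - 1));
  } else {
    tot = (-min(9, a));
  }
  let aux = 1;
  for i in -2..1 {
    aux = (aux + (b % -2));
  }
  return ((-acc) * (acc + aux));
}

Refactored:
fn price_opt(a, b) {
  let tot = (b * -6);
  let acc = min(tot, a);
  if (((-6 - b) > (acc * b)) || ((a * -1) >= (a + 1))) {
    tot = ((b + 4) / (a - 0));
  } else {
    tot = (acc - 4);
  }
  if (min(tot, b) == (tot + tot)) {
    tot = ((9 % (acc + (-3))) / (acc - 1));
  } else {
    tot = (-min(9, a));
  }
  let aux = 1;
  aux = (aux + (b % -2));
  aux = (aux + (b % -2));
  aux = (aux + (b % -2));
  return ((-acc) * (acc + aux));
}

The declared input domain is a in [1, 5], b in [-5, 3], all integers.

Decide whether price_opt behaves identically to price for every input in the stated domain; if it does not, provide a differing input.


Input a=1, b=1: 1 from price versus -48 from price_opt.
verdict: not equivalent; witness: a=1, b=1


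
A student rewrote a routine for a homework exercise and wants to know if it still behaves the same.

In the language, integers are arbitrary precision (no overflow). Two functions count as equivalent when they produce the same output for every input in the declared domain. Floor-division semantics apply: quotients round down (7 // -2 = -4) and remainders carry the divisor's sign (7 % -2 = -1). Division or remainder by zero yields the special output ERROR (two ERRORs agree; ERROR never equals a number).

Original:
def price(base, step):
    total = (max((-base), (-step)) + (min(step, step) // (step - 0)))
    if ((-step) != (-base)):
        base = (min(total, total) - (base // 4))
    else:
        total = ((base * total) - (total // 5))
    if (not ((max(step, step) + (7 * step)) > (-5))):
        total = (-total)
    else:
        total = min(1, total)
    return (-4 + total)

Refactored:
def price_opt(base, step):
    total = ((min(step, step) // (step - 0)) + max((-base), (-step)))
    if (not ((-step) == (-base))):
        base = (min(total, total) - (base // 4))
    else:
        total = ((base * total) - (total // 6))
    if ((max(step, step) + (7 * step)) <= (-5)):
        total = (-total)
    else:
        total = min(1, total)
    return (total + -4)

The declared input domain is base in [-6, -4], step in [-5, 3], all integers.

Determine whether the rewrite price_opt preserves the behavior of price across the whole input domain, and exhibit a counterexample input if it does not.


Try base=-4, step=-4.
price: total=5, then ((-step) != (-base)) is false, then total=-21, then (not ((max(step, step) + (7 * step)) > (-5))) is true, then total=21, then returns 17
price_opt: total=5, then (not ((-step) == (-base))) is false, then total=-20, then ((max(step, step) + (7 * step)) <= (-5)) is true, then total=20, then returns 16
17 against 16: the behavior changed.
verdict: not equivalent; witness: base=-4, step=-4


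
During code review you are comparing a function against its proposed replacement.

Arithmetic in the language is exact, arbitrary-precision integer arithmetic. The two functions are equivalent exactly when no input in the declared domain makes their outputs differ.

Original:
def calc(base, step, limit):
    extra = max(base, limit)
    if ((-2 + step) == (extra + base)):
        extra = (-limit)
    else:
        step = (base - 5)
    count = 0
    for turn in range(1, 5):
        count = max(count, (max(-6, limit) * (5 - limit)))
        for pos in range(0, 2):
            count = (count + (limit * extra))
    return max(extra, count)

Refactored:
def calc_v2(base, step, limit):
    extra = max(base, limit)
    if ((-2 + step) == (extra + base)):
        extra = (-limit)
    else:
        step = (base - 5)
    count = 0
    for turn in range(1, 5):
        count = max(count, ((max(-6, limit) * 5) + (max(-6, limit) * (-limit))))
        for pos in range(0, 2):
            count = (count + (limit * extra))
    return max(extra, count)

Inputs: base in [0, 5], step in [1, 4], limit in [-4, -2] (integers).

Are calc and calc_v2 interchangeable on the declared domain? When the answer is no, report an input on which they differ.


The two are interchangeable: min/max/abs usage differs; and constant usage differs; and arithmetic usage differs, and every declared input agrees.
Spot check at base=5, step=2, limit=-2 — calc: extra=5, then ((-2 + step) == (extra + base)) is false, then step=0, then count=0, then (turn=1), then count=0, then (pos=0), then count=-10, then (pos=1), then count=-20, then (turn=2), then count=-14, then (pos=0), then count=-24, then (pos=1), then count=-34, then (turn=3), then count=-14, then (pos=0), then count=-24, then (pos=1), then count=-34, then (turn=4), then count=-14, then (pos=0), then count=-24, then (pos=1), then count=-34, then returns 5. calc_v2: extra=5, then ((-2 + step) == (extra + base)) is false, then step=0, then count=0, then (turn=1), then count=0, then (pos=0), then count=-10, then (pos=1), then count=-20, then (turn=2), then count=-14, then (pos=0), then count=-24, then (pos=1), then count=-34, then (turn=3), then count=-14, then (pos=0), then count=-24, then (pos=1), then count=-34, then (turn=4), then count=-14, then (pos=0), then count=-24, then (pos=1), then count=-34, then returns 5. Both give 5.
Sweeping the whole domain (72 inputs) finds no disagreement.
verdict: equivalent


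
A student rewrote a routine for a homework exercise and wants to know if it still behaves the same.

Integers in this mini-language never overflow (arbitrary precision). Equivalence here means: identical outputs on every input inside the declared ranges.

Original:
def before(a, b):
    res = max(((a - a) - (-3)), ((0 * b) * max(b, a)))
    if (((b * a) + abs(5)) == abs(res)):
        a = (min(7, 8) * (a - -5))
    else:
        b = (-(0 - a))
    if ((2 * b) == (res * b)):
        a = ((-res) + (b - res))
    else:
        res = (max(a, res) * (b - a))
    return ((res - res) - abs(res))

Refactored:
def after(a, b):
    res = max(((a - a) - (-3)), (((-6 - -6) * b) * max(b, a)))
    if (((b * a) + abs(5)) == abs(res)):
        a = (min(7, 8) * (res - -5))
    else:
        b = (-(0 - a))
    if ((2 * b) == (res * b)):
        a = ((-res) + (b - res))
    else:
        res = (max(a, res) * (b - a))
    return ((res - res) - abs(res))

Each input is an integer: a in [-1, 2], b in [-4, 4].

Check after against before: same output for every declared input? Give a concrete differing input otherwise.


Try a=-1, b=2.
before: res = 3; (((b * a) + abs(5)) == abs(res)) -> true; a = 28; ((2 * b) == (res * b)) -> false; res = -728; return -728
after: res = 3; (((b * a) + abs(5)) == abs(res)) -> true; a = 56; ((2 * b) == (res * b)) -> false; res = -3024; return -3024
-728 != -3024, so the rewrite changes behavior.
verdict: not equivalent; witness: a=-1, b=2


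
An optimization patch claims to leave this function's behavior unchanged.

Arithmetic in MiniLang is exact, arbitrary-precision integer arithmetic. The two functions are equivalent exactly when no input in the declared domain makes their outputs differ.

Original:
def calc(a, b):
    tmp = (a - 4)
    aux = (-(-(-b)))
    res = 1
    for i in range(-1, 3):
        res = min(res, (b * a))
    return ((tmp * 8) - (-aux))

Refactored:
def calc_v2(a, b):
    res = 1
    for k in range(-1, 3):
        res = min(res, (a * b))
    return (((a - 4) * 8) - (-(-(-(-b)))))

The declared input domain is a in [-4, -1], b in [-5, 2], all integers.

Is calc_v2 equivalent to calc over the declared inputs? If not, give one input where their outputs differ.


Changes here: local variable names differ, plus statement counts differ; the full 32-point sweep finds no disagreement.
verdict: equivalent


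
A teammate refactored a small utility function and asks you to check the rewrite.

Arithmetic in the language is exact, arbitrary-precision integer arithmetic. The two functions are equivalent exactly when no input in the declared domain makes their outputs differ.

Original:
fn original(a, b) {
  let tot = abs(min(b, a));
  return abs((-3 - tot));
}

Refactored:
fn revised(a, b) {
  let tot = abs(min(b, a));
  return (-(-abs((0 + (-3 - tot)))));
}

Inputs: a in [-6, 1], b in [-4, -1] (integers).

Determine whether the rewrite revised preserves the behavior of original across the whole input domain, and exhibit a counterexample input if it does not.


The two versions differ — the changes include arithmetic usage differs, constant usage differs.
As a probe, take a=-5, b=-3: original runs tot := 5 | result 8; revised runs tot := 5 | result 8; both end at 8.
Checked all 32 inputs in the declared domain: the outputs agree on every one.
verdict: equivalent


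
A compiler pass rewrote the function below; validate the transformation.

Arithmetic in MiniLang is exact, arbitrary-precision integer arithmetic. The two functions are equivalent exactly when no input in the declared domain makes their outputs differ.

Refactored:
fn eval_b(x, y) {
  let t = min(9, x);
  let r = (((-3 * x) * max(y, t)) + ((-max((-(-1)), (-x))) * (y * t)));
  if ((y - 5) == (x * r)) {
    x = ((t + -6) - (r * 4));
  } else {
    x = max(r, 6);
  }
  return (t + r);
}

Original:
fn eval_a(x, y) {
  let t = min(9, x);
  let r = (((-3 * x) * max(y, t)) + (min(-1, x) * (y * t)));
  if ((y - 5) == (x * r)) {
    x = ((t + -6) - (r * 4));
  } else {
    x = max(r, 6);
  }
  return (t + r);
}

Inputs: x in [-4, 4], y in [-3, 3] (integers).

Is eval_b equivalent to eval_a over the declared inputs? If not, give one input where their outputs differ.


The two are interchangeable: min/max/abs usage differs, and every declared input agrees.
Spot check at x=-3, y=-3 — eval_a: t = -3; r = -54; ((y - 5) == (x * r)) -> false; x = 6; return -57. eval_b: t = -3; r = -54; ((y - 5) == (x * r)) -> false; x = 6; return -57. Both give -57.
Sweeping the whole domain (63 inputs) finds no disagreement.
verdict: equivalent


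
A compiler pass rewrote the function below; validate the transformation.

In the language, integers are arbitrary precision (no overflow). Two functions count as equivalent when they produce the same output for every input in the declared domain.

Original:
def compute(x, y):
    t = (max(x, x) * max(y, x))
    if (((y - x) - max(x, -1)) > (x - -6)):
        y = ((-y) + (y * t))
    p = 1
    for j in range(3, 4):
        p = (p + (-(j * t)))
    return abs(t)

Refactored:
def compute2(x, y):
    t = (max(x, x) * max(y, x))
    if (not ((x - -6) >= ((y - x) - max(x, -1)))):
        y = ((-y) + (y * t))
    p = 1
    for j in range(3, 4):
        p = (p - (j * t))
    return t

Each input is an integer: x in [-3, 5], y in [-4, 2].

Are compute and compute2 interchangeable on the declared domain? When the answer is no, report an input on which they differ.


Not equivalent: x=-3, y=1 separates them (3 vs -3).
compute: t := -3 | (((y - x) - max(x, -1)) > (x - -6)): true | y := -4 | p := 1 | iter j=3: | p := 10 | result 3
compute2: t := -3 | (not ((x - -6) >= ((y - x) - max(x, -1)))): true | y := -4 | p := 1 | iter j=3: | p := 10 | result -3
verdict: not equivalent; witness: x=-3, y=1


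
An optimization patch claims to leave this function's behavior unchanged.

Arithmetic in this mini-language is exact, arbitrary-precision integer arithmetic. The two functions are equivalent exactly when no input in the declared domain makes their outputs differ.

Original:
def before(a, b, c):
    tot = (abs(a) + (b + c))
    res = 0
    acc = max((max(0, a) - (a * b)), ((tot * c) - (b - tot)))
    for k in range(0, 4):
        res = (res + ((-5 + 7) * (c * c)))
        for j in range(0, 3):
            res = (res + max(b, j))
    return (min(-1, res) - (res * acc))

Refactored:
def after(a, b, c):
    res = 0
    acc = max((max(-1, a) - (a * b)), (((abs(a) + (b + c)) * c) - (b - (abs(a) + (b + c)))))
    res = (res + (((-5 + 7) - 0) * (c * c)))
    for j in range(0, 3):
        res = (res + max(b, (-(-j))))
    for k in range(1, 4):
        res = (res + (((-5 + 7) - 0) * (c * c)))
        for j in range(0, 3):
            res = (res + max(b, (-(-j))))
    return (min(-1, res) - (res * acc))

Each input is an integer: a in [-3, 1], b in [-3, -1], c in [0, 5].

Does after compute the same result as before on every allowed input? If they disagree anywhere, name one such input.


Equivalent. The suspicious edit (`0` became `-1`) never changes the result for any input inside the declared domain.
Checked all 90 inputs in the declared domain: the outputs agree on every one.
Spot check at a=-3, b=-3, c=4 — before: tot becomes 4; next res becomes 0; next acc becomes 23; next at k=0:; next res becomes 32; next at j=0:; next res becomes 32; next at j=1:; next res becomes 33; next at j=2:; next res becomes 35; next at k=1:; next res becomes 67; next at j=0:; next res becomes 67; next at j=1:; next res becomes 68; next at j=2:; next res becomes 70; next at k=2:; next res becomes 102; next at j=0:; next res becomes 102; next at j=1:; next res becomes 103; next at j=2:; next res becomes 105; next at k=3:; next res becomes 137; next at j=0:; next res becomes 137; next at j=1:; next res becomes 138; next at j=2:; next res becomes 140; next final value -3221. after: res becomes 0; next acc becomes 23; next res becomes 32; next at j=0:; next res becomes 32; next at j=1:; next res becomes 33; next at j=2:; next res becomes 35; next at k=1:; next res becomes 67; next at j=0:; next res becomes 67; next at j=1:; next res becomes 68; next at j=2:; next res becomes 70; next at k=2:; next res becomes 102; next at j=0:; next res becomes 102; next at j=1:; next res becomes 103; next at j=2:; next res becomes 105; next at k=3:; next res becomes 137; next at j=0:; next res becomes 137; next at j=1:; next res becomes 138; next at j=2:; next res becomes 140; next final value -3221. Both give -3221.
verdict: equivalent


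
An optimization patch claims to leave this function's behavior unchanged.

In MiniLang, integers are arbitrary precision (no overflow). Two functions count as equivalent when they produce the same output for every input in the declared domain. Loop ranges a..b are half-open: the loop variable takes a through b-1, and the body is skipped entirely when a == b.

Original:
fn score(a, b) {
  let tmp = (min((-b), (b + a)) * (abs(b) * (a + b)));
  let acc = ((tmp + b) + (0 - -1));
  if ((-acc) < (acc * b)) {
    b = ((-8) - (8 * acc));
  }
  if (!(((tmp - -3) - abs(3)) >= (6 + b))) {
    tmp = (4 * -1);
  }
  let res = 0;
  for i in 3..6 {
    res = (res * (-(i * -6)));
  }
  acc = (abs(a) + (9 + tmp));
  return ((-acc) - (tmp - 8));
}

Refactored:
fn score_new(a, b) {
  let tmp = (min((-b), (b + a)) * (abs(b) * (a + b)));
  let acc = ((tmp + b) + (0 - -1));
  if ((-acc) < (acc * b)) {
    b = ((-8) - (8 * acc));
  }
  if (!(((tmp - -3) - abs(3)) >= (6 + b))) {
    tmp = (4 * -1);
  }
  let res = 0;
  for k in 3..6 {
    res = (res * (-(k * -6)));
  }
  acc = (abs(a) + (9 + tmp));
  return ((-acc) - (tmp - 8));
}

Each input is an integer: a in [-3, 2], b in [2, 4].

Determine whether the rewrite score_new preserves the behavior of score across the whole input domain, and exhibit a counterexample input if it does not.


Although local variable names differ, 18/18 inputs agree.
verdict: equivalent


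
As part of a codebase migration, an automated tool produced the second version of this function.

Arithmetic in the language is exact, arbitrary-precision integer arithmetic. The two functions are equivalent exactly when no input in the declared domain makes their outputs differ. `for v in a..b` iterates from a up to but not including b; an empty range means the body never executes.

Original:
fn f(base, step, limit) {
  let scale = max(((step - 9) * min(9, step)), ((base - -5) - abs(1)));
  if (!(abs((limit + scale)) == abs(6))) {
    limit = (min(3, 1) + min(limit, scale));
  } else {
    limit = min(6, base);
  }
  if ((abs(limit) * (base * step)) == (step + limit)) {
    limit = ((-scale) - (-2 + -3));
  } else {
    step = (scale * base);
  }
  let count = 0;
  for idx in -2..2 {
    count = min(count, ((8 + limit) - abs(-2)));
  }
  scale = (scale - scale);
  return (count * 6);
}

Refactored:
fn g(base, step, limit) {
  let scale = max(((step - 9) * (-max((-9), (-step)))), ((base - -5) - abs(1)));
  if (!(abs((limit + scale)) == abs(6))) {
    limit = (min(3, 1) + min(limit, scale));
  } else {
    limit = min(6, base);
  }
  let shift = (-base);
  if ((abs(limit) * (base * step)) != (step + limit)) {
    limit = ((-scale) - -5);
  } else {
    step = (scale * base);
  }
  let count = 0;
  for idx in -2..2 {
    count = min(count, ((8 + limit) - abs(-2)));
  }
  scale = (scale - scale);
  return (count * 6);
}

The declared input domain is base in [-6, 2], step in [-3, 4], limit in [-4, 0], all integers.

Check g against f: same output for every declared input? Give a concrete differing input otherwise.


The rewrite breaks on base=-6, step=-3, limit=-4, where the results are 0 and -150.
f: scale := 36 | (!(abs((limit + scale)) == abs(6))): true | limit := -3 | ((abs(limit) * (base * step)) == (step + limit)): false | step := -216 | count := 0 | iter idx=-2: | count := 0 | iter idx=-1: | count := 0 | iter idx=0: | count := 0 | iter idx=1: | count := 0 | scale := 0 | result 0
g: scale := 36 | (!(abs((limit + scale)) == abs(6))): true | limit := -3 | shift := 6 | ((abs(limit) * (base * step)) != (step + limit)): true | limit := -31 | count := 0 | iter idx=-2: | count := -25 | iter idx=-1: | count := -25 | iter idx=0: | count := -25 | iter idx=1: | count := -25 | scale := 0 | result -150
verdict: not equivalent; witness: base=-6, step=-3, limit=-4


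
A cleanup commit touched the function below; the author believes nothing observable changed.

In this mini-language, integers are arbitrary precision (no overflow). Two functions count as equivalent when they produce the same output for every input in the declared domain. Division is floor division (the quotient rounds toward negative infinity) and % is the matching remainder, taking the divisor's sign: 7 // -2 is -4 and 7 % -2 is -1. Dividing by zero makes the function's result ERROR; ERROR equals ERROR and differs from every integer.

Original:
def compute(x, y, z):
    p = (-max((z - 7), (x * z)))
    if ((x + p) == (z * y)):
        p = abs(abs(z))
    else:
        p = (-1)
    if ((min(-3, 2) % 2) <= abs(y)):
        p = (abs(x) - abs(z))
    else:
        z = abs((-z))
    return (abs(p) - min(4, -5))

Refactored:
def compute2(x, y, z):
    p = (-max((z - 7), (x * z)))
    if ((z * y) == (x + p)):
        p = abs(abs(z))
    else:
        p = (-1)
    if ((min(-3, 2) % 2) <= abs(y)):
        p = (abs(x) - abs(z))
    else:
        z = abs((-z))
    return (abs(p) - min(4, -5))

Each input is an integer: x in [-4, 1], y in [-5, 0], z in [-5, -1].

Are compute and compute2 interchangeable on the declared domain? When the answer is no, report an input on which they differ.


Changes here: same computation, different form; the full 180-point sweep finds no disagreement.
verdict: equivalent
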